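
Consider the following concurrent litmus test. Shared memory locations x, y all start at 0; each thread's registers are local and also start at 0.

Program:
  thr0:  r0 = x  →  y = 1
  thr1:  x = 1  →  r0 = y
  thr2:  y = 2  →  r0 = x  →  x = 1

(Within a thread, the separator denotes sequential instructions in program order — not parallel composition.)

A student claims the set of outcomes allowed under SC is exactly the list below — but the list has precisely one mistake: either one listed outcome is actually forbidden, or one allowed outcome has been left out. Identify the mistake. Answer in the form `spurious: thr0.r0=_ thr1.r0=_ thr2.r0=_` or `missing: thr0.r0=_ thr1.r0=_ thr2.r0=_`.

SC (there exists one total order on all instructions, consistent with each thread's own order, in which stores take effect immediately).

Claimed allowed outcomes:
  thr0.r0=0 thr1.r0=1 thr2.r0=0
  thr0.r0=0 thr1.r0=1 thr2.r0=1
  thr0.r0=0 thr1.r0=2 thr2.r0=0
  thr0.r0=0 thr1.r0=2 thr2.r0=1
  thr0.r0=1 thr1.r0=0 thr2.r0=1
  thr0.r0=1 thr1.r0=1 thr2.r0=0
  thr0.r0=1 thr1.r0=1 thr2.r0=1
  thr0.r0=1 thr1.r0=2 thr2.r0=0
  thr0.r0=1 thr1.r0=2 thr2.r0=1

outcome vector order: (thr0.r0,thr1.r0,thr2.r0)
SC: 10 outcomes — {0/0/1; 0/1/0; 0/1/1; 0/2/0; 0/2/1; 1/0/1; 1/1/0; 1/1/1; 1/2/0; 1/2/1}
SC∖claimed = {0/0/1}

missing: thr0.r0=0 thr1.r0=0 thr2.r0=1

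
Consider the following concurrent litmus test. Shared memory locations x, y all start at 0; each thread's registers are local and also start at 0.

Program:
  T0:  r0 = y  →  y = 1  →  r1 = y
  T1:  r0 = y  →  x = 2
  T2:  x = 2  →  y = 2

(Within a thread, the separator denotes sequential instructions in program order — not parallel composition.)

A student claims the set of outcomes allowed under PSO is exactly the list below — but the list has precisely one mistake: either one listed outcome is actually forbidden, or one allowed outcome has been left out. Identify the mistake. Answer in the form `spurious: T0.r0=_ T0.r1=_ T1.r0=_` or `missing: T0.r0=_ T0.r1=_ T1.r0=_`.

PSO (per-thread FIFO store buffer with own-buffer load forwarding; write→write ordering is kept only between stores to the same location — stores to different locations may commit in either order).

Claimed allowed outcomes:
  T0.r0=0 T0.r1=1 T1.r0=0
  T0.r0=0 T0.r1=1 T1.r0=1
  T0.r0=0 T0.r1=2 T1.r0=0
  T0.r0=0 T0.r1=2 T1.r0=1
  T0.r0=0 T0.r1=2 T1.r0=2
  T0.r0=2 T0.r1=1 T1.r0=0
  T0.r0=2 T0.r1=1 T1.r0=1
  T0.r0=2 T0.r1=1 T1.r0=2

outcome vector order: (T0.r0,T0.r1,T1.r0)
under PSO → <0 1 0> <0 1 1> <0 1 2> <0 2 0> <0 2 1> <0 2 2> <2 1 0> <2 1 1> <2 1 2>
PSO∖claimed = {<0 1 2>}

missing: T0.r0=0 T0.r1=1 T1.r0=2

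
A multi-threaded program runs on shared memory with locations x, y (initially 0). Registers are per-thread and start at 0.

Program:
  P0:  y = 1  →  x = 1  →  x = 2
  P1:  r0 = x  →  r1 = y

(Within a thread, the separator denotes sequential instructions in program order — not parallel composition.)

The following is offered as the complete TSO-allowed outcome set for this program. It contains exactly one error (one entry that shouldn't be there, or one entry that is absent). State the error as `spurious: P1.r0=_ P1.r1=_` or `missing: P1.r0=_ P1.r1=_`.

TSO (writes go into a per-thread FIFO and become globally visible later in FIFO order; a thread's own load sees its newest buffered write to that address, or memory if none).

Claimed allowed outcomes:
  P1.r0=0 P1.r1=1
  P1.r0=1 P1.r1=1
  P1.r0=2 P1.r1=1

outcome vector order: (P1.r0,P1.r1)
under TSO → <0 0>; <0 1>; <1 1>; <2 1>
TSO∖claimed = {<0 0>}

missing: P1.r0=0 P1.r1=0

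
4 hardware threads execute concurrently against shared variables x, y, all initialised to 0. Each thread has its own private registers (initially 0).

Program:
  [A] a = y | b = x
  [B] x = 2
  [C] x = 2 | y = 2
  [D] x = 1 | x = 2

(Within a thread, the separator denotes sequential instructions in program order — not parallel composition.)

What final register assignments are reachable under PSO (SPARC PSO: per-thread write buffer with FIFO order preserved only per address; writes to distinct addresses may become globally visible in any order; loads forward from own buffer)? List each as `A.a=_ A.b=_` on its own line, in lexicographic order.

A.a=0 A.b=0
A.a=0 A.b=1
A.a=0 A.b=2
A.a=2 A.b=0
A.a=2 A.b=1
A.a=2 A.b=2

outcome vector order: (A.a,A.b)
|PSO outcomes| = 6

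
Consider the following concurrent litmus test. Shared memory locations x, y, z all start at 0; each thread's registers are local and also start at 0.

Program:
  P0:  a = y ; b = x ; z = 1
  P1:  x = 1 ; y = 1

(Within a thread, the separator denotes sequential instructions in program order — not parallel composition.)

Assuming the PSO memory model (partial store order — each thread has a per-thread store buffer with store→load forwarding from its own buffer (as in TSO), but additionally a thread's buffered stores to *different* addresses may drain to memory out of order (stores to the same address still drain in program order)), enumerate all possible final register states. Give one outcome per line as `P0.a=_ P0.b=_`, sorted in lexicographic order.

P0.a=0 P0.b=0
P0.a=0 P0.b=1
P0.a=1 P0.b=0
P0.a=1 P0.b=1

outcome vector order: (P0.a,P0.b)
|PSO outcomes| = 4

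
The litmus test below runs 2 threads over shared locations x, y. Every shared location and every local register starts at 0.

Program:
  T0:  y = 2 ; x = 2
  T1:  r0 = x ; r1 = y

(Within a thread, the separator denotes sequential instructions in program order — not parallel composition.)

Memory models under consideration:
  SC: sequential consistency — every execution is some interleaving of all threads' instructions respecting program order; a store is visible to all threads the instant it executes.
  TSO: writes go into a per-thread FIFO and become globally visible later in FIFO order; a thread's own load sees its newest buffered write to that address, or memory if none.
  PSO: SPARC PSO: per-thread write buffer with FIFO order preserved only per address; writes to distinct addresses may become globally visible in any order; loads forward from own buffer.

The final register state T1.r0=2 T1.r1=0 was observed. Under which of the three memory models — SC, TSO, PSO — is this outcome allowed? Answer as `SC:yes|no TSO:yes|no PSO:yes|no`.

outcome vector order: (T1.r0,T1.r1)
SC (3): 0/0 0/2 2/2
TSO (3): 0/0 0/2 2/2
PSO (4): 0/0 0/2 2/0 2/2
target 2/0 ∈ {PSO}

SC:no TSO:no PSO:yes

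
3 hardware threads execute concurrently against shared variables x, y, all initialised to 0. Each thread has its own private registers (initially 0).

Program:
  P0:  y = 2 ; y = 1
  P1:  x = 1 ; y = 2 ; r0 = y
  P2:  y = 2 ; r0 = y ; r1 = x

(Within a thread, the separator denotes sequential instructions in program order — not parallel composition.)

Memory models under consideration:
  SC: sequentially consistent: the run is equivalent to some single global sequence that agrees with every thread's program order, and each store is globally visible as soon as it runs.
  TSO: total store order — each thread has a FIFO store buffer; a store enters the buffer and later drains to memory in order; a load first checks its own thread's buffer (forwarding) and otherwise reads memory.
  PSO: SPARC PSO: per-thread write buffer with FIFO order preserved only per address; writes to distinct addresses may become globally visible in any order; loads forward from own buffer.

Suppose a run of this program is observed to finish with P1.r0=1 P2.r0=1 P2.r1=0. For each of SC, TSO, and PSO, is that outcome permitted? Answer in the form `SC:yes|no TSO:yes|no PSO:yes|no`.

SC:no TSO:no PSO:yes

outcome vector order: (P1.r0,P2.r0,P2.r1)
[SC] allowed = {111 120 121 210 211 220 221}
[TSO] allowed = {111 120 121 210 211 220 221}
[PSO] allowed = {110 111 120 121 210 211 220 221}
target 110 ∈ {PSO}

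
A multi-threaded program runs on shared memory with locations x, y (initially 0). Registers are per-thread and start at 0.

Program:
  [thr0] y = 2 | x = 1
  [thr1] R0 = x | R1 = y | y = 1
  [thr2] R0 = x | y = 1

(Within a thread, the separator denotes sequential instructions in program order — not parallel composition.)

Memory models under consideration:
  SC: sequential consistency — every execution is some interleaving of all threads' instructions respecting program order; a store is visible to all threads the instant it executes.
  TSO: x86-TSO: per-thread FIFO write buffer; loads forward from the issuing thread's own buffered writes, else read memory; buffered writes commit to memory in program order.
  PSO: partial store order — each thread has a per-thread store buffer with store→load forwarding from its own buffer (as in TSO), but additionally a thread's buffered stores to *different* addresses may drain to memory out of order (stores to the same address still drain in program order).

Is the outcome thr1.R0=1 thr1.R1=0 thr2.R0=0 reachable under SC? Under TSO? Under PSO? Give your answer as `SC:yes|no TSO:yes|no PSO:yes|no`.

SC:no TSO:no PSO:yes

outcome vector order: (thr1.R0,thr1.R1,thr2.R0)
SC: 10 outcomes — {<0 0 0>, <0 0 1>, <0 1 0>, <0 1 1>, <0 2 0>, <0 2 1>, <1 1 0>, <1 1 1>, <1 2 0>, <1 2 1>}
TSO: 10 outcomes — {<0 0 0>, <0 0 1>, <0 1 0>, <0 1 1>, <0 2 0>, <0 2 1>, <1 1 0>, <1 1 1>, <1 2 0>, <1 2 1>}
PSO: 12 outcomes — {<0 0 0>, <0 0 1>, <0 1 0>, <0 1 1>, <0 2 0>, <0 2 1>, <1 0 0>, <1 0 1>, <1 1 0>, <1 1 1>, <1 2 0>, <1 2 1>}
target <1 0 0> ∈ {PSO}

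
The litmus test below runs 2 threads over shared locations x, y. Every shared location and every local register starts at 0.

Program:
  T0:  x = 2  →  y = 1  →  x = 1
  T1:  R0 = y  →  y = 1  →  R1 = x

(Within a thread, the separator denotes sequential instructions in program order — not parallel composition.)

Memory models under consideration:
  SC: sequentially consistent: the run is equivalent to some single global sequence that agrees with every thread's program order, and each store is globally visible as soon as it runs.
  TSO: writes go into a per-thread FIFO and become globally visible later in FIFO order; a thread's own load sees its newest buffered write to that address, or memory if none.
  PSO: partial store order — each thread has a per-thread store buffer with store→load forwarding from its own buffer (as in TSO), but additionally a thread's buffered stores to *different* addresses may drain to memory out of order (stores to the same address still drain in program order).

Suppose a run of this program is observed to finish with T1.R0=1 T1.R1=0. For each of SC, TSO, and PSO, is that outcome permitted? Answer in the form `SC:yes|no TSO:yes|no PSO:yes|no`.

outcome vector order: (T1.R0,T1.R1)
under SC → 00; 01; 02; 11; 12
under TSO → 00; 01; 02; 11; 12
under PSO → 00; 01; 02; 10; 11; 12
target 10 ∈ {PSO}

SC:no TSO:no PSO:yes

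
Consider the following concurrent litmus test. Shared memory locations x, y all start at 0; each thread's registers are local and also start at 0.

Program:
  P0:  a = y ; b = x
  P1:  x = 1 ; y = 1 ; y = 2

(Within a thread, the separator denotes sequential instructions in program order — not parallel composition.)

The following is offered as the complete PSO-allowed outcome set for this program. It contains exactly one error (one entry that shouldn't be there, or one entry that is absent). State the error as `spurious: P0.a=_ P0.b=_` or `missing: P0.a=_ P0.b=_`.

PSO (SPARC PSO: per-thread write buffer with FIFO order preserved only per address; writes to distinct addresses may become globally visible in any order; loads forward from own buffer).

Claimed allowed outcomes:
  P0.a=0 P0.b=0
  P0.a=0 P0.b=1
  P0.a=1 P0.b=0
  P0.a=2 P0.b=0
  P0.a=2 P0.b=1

missing: P0.a=1 P0.b=1

outcome vector order: (P0.a,P0.b)
[PSO] allowed = {00; 01; 10; 11; 20; 21}
PSO∖claimed = {11}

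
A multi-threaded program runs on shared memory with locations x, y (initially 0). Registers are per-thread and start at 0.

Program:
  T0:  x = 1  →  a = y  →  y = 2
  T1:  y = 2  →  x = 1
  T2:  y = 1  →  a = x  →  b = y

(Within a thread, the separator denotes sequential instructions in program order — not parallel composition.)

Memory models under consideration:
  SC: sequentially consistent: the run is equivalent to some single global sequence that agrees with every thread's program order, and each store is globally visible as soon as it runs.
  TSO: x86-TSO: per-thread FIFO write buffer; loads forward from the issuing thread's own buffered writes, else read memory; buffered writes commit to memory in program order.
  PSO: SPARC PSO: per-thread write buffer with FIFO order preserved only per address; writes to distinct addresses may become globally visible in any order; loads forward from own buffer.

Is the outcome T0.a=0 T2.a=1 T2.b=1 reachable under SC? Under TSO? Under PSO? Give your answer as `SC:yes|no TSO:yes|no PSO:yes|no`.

outcome vector order: (T0.a,T2.a,T2.b)
SC: 10 outcomes — {(0,1,1); (0,1,2); (1,0,1); (1,0,2); (1,1,1); (1,1,2); (2,0,1); (2,0,2); (2,1,1); (2,1,2)}
TSO: 12 outcomes — {(0,0,1); (0,0,2); (0,1,1); (0,1,2); (1,0,1); (1,0,2); (1,1,1); (1,1,2); (2,0,1); (2,0,2); (2,1,1); (2,1,2)}
PSO: 12 outcomes — {(0,0,1); (0,0,2); (0,1,1); (0,1,2); (1,0,1); (1,0,2); (1,1,1); (1,1,2); (2,0,1); (2,0,2); (2,1,1); (2,1,2)}
target (0,1,1) ∈ {SC,TSO,PSO}

SC:yes TSO:yes PSO:yes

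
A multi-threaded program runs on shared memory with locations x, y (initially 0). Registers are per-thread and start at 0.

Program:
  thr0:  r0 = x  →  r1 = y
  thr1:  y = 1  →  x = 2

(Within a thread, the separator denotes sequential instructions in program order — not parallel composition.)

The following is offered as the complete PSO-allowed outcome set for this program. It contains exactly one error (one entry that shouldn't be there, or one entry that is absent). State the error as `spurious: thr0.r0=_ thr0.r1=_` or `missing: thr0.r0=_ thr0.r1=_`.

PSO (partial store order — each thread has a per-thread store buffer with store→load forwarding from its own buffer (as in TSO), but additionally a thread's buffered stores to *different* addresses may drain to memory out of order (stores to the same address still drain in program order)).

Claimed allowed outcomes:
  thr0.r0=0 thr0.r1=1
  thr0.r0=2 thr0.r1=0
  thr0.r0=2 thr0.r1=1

outcome vector order: (thr0.r0,thr0.r1)
PSO: 4 outcomes — {0/0; 0/1; 2/0; 2/1}
PSO∖claimed = {0/0}

missing: thr0.r0=0 thr0.r1=0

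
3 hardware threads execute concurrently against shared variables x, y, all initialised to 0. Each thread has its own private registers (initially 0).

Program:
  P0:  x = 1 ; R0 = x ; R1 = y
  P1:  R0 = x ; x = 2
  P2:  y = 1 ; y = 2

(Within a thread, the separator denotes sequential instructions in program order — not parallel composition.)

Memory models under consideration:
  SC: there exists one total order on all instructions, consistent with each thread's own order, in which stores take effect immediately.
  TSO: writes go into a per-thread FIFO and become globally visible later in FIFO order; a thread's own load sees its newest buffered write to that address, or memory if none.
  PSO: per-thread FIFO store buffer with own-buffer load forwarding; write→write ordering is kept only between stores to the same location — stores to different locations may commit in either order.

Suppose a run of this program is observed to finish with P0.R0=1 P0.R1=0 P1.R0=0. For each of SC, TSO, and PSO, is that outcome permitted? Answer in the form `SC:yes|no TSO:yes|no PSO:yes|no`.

outcome vector order: (P0.R0,P0.R1,P1.R0)
under SC → (1,0,0); (1,0,1); (1,1,0); (1,1,1); (1,2,0); (1,2,1); (2,0,0); (2,0,1); (2,1,0); (2,1,1); (2,2,0); (2,2,1)
under TSO → (1,0,0); (1,0,1); (1,1,0); (1,1,1); (1,2,0); (1,2,1); (2,0,0); (2,0,1); (2,1,0); (2,1,1); (2,2,0); (2,2,1)
under PSO → (1,0,0); (1,0,1); (1,1,0); (1,1,1); (1,2,0); (1,2,1); (2,0,0); (2,0,1); (2,1,0); (2,1,1); (2,2,0); (2,2,1)
target (1,0,0) ∈ {SC,TSO,PSO}

SC:yes TSO:yes PSO:yes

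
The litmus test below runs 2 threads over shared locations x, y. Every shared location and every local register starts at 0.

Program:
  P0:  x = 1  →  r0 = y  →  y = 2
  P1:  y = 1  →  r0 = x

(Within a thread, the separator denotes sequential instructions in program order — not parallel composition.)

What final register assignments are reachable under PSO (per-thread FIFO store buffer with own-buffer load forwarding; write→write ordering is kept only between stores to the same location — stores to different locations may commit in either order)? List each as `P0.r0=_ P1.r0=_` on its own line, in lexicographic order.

P0.r0=0 P1.r0=0
P0.r0=0 P1.r0=1
P0.r0=1 P1.r0=0
P0.r0=1 P1.r0=1

outcome vector order: (P0.r0,P1.r0)
|PSO outcomes| = 4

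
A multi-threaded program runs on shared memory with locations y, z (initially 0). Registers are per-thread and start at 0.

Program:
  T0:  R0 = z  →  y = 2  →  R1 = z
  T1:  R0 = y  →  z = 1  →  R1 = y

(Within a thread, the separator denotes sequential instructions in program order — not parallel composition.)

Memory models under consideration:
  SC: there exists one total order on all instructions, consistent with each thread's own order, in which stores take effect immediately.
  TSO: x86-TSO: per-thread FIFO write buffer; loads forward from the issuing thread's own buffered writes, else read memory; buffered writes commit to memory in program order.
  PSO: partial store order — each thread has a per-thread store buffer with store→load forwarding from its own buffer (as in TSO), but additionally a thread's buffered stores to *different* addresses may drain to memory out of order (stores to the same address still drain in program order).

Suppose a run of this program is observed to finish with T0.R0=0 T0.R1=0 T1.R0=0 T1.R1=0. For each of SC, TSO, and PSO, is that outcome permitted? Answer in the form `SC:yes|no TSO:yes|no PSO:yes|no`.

SC:no TSO:yes PSO:yes

outcome vector order: (T0.R0,T0.R1,T1.R0,T1.R1)
SC: 7 outcomes — {0/0/0/2 0/0/2/2 0/1/0/0 0/1/0/2 0/1/2/2 1/1/0/0 1/1/0/2}
TSO: 8 outcomes — {0/0/0/0 0/0/0/2 0/0/2/2 0/1/0/0 0/1/0/2 0/1/2/2 1/1/0/0 1/1/0/2}
PSO: 8 outcomes — {0/0/0/0 0/0/0/2 0/0/2/2 0/1/0/0 0/1/0/2 0/1/2/2 1/1/0/0 1/1/0/2}
target 0/0/0/0 ∈ {TSO,PSO}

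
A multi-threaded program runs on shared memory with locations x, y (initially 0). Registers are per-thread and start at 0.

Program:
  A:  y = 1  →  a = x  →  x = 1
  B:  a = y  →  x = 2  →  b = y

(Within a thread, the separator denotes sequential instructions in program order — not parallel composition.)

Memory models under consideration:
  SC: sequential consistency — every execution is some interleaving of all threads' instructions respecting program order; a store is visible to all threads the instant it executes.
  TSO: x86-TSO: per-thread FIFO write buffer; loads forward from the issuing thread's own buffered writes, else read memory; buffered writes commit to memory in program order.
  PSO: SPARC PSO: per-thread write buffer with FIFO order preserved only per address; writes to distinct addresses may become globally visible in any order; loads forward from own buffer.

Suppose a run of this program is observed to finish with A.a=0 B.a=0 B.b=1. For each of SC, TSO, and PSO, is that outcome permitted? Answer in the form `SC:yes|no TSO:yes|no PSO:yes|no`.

SC:yes TSO:yes PSO:yes

outcome vector order: (A.a,B.a,B.b)
SC: 5 outcomes — {0/0/1; 0/1/1; 2/0/0; 2/0/1; 2/1/1}
TSO: 6 outcomes — {0/0/0; 0/0/1; 0/1/1; 2/0/0; 2/0/1; 2/1/1}
PSO: 6 outcomes — {0/0/0; 0/0/1; 0/1/1; 2/0/0; 2/0/1; 2/1/1}
target 0/0/1 ∈ {SC,TSO,PSO}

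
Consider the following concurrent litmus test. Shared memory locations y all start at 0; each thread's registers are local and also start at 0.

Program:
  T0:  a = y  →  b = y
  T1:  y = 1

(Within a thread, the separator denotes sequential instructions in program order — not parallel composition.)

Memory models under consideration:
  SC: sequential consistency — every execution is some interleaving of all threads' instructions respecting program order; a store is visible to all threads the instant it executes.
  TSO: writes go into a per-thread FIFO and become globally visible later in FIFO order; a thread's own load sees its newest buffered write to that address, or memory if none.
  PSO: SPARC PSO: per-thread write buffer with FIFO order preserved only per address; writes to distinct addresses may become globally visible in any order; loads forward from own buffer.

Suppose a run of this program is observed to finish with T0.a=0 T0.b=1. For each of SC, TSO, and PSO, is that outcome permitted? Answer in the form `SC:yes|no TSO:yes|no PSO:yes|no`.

outcome vector order: (T0.a,T0.b)
[SC] allowed = {0/0 0/1 1/1}
[TSO] allowed = {0/0 0/1 1/1}
[PSO] allowed = {0/0 0/1 1/1}
target 0/1 ∈ {SC,TSO,PSO}

SC:yes TSO:yes PSO:yes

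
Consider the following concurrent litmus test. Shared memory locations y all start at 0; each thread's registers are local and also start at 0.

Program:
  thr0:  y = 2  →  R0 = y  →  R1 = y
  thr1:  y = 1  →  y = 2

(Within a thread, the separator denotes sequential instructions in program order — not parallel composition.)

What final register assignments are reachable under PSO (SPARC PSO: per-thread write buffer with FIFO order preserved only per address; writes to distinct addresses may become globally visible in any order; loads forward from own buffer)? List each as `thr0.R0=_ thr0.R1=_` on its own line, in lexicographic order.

thr0.R0=1 thr0.R1=1
thr0.R0=1 thr0.R1=2
thr0.R0=2 thr0.R1=1
thr0.R0=2 thr0.R1=2

outcome vector order: (thr0.R0,thr0.R1)
|PSO outcomes| = 4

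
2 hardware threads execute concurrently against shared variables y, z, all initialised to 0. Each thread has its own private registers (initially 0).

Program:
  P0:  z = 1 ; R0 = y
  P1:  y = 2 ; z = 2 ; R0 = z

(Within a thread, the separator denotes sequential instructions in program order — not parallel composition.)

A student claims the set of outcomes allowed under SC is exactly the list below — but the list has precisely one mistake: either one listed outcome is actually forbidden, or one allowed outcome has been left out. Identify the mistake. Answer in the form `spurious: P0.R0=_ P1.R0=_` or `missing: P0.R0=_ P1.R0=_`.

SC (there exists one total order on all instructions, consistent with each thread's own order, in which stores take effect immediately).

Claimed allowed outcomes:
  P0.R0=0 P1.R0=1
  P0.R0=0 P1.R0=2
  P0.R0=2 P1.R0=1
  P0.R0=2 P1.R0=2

spurious: P0.R0=0 P1.R0=1

outcome vector order: (P0.R0,P1.R0)
[SC] allowed = {0/2, 2/1, 2/2}
claimed∖SC = {0/1}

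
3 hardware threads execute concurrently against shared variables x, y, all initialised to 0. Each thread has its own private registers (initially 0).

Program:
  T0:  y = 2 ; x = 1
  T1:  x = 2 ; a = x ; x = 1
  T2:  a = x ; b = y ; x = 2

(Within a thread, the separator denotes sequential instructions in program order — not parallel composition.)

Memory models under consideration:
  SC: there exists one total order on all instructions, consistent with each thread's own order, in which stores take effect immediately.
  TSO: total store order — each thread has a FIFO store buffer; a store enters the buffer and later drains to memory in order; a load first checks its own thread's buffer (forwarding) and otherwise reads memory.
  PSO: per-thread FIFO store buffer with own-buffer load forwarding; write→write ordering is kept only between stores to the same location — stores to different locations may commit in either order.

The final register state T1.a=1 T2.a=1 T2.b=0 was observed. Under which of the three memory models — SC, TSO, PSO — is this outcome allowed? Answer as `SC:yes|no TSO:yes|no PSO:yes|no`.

SC:no TSO:no PSO:yes

outcome vector order: (T1.a,T2.a,T2.b)
SC: 11 outcomes — {<1 0 0>, <1 0 2>, <1 1 2>, <1 2 0>, <1 2 2>, <2 0 0>, <2 0 2>, <2 1 0>, <2 1 2>, <2 2 0>, <2 2 2>}
TSO: 11 outcomes — {<1 0 0>, <1 0 2>, <1 1 2>, <1 2 0>, <1 2 2>, <2 0 0>, <2 0 2>, <2 1 0>, <2 1 2>, <2 2 0>, <2 2 2>}
PSO: 12 outcomes — {<1 0 0>, <1 0 2>, <1 1 0>, <1 1 2>, <1 2 0>, <1 2 2>, <2 0 0>, <2 0 2>, <2 1 0>, <2 1 2>, <2 2 0>, <2 2 2>}
target <1 1 0> ∈ {PSO}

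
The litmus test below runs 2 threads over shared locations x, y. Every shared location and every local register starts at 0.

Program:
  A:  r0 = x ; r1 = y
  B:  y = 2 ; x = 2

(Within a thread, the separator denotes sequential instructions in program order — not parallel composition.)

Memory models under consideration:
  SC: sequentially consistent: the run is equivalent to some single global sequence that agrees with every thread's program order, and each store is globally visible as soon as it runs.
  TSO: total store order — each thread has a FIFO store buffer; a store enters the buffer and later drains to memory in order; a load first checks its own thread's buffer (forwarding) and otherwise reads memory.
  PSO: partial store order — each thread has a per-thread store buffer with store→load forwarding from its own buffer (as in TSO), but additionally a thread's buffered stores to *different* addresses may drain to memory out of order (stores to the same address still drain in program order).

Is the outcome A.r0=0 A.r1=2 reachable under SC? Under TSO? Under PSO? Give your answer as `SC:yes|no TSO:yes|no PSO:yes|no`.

SC:yes TSO:yes PSO:yes

outcome vector order: (A.r0,A.r1)
SC (3): 00 02 22
TSO (3): 00 02 22
PSO (4): 00 02 20 22
target 02 ∈ {SC,TSO,PSO}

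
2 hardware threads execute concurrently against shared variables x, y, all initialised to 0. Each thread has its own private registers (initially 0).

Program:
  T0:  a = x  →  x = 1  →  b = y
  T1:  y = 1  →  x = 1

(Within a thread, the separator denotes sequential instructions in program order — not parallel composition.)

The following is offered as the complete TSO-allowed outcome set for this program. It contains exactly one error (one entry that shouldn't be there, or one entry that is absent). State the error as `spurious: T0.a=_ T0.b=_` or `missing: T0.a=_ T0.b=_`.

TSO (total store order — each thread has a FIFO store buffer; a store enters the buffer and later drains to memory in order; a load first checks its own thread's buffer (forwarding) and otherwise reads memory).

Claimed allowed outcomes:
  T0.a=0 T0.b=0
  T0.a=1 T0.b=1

outcome vector order: (T0.a,T0.b)
[TSO] allowed = {(0,0), (0,1), (1,1)}
TSO∖claimed = {(0,1)}

missing: T0.a=0 T0.b=1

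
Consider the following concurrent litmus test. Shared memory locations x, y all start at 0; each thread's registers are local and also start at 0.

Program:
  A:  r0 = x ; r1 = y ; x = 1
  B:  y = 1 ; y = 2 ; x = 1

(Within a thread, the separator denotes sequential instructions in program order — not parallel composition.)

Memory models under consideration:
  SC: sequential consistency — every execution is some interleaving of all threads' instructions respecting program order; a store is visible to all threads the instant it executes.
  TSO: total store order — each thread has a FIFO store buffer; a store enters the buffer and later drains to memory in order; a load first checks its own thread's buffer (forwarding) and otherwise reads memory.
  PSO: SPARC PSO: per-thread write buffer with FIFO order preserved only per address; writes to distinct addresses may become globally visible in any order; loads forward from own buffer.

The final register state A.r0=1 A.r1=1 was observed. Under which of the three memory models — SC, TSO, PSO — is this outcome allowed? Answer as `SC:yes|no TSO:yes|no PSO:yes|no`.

SC:no TSO:no PSO:yes

outcome vector order: (A.r0,A.r1)
SC: 4 outcomes — {<0 0>; <0 1>; <0 2>; <1 2>}
TSO: 4 outcomes — {<0 0>; <0 1>; <0 2>; <1 2>}
PSO: 6 outcomes — {<0 0>; <0 1>; <0 2>; <1 0>; <1 1>; <1 2>}
target <1 1> ∈ {PSO}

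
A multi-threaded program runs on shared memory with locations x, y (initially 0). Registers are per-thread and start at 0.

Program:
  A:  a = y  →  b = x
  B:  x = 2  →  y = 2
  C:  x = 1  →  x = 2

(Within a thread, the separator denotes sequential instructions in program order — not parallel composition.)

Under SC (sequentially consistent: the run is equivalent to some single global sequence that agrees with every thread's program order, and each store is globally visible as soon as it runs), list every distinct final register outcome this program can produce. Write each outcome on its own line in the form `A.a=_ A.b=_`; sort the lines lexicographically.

A.a=0 A.b=0
A.a=0 A.b=1
A.a=0 A.b=2
A.a=2 A.b=1
A.a=2 A.b=2

outcome vector order: (A.a,A.b)
|SC outcomes| = 5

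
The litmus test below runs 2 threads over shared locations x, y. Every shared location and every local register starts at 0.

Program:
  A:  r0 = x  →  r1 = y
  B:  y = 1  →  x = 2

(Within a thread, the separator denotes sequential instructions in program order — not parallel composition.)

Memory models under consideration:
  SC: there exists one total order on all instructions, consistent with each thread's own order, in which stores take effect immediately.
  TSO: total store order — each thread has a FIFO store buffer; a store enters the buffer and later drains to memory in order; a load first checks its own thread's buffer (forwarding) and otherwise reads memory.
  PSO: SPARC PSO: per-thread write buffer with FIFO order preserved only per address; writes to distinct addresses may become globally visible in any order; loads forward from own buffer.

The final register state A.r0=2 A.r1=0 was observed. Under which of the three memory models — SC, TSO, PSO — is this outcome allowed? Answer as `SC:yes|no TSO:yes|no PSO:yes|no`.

SC:no TSO:no PSO:yes

outcome vector order: (A.r0,A.r1)
SC: 3 outcomes — {(0,0); (0,1); (2,1)}
TSO: 3 outcomes — {(0,0); (0,1); (2,1)}
PSO: 4 outcomes — {(0,0); (0,1); (2,0); (2,1)}
target (2,0) ∈ {PSO}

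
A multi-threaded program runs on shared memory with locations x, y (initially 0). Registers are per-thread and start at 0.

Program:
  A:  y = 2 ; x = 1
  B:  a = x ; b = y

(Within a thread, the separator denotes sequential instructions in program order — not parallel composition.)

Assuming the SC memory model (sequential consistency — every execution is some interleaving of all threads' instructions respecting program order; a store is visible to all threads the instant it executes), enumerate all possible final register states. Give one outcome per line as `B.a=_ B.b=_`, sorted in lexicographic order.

B.a=0 B.b=0
B.a=0 B.b=2
B.a=1 B.b=2

outcome vector order: (B.a,B.b)
|SC outcomes| = 3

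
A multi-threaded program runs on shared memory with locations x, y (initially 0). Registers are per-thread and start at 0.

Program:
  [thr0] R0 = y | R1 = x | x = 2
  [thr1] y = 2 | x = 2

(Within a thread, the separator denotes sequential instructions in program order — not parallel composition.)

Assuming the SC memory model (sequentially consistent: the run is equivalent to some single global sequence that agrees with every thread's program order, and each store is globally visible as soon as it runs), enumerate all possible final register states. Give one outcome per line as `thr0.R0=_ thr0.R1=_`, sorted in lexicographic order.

outcome vector order: (thr0.R0,thr0.R1)
|SC outcomes| = 4

thr0.R0=0 thr0.R1=0
thr0.R0=0 thr0.R1=2
thr0.R0=2 thr0.R1=0
thr0.R0=2 thr0.R1=2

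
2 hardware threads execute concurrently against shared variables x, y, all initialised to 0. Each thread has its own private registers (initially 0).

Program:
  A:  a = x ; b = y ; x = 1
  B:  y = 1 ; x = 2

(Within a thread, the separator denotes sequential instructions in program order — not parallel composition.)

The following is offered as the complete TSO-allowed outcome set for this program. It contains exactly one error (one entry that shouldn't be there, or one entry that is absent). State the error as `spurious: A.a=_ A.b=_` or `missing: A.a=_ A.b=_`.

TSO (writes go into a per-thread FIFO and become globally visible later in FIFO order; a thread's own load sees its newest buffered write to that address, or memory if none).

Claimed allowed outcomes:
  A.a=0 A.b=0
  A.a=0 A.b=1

missing: A.a=2 A.b=1

outcome vector order: (A.a,A.b)
[TSO] allowed = {(0,0) (0,1) (2,1)}
TSO∖claimed = {(2,1)}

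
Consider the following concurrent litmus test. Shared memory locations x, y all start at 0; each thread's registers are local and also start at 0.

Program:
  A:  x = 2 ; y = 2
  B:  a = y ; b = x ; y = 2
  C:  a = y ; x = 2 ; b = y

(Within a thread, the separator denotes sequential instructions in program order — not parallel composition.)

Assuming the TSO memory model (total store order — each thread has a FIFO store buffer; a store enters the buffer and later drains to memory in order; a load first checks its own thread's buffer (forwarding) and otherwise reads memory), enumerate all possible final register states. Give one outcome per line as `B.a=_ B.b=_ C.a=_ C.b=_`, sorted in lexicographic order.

B.a=0 B.b=0 C.a=0 C.b=0
B.a=0 B.b=0 C.a=0 C.b=2
B.a=0 B.b=0 C.a=2 C.b=2
B.a=0 B.b=2 C.a=0 C.b=0
B.a=0 B.b=2 C.a=0 C.b=2
B.a=0 B.b=2 C.a=2 C.b=2
B.a=2 B.b=2 C.a=0 C.b=0
B.a=2 B.b=2 C.a=0 C.b=2
B.a=2 B.b=2 C.a=2 C.b=2

outcome vector order: (B.a,B.b,C.a,C.b)
|TSO outcomes| = 9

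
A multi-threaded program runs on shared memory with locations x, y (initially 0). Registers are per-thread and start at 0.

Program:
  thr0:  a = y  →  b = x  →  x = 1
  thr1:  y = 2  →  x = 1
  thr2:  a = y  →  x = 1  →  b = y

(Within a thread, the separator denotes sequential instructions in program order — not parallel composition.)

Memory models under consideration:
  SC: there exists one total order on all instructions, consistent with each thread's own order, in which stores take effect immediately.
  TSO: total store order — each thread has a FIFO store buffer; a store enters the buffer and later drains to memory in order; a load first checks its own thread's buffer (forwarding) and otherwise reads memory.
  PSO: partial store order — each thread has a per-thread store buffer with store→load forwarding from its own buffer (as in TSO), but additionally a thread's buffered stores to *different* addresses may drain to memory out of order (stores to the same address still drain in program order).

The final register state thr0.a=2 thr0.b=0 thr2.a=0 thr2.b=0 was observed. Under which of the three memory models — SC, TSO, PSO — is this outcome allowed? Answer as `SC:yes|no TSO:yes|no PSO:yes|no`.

outcome vector order: (thr0.a,thr0.b,thr2.a,thr2.b)
under SC → 0/0/0/0, 0/0/0/2, 0/0/2/2, 0/1/0/0, 0/1/0/2, 0/1/2/2, 2/0/0/2, 2/0/2/2, 2/1/0/0, 2/1/0/2, 2/1/2/2
under TSO → 0/0/0/0, 0/0/0/2, 0/0/2/2, 0/1/0/0, 0/1/0/2, 0/1/2/2, 2/0/0/0, 2/0/0/2, 2/0/2/2, 2/1/0/0, 2/1/0/2, 2/1/2/2
under PSO → 0/0/0/0, 0/0/0/2, 0/0/2/2, 0/1/0/0, 0/1/0/2, 0/1/2/2, 2/0/0/0, 2/0/0/2, 2/0/2/2, 2/1/0/0, 2/1/0/2, 2/1/2/2
target 2/0/0/0 ∈ {TSO,PSO}

SC:no TSO:yes PSO:yes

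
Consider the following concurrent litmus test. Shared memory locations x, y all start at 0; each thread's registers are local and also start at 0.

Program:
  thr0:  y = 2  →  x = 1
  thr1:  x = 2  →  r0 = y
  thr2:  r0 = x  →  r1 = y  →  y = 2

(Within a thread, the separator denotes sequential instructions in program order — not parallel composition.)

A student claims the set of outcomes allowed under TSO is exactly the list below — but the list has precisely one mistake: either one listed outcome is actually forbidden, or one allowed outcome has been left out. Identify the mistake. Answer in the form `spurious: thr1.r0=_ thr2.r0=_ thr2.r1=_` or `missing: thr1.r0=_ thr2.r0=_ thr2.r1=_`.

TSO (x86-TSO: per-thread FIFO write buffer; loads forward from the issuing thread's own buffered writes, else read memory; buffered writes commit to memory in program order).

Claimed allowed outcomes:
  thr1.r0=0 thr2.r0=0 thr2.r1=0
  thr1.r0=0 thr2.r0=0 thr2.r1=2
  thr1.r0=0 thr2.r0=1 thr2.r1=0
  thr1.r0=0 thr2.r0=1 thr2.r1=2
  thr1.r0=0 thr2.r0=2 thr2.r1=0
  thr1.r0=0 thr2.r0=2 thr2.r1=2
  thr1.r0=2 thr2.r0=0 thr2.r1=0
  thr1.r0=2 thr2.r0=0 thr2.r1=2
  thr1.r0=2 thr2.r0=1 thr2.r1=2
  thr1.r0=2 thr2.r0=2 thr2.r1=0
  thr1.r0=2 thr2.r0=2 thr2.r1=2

outcome vector order: (thr1.r0,thr2.r0,thr2.r1)
under TSO → 0/0/0; 0/0/2; 0/1/2; 0/2/0; 0/2/2; 2/0/0; 2/0/2; 2/1/2; 2/2/0; 2/2/2
claimed∖TSO = {0/1/0}

spurious: thr1.r0=0 thr2.r0=1 thr2.r1=0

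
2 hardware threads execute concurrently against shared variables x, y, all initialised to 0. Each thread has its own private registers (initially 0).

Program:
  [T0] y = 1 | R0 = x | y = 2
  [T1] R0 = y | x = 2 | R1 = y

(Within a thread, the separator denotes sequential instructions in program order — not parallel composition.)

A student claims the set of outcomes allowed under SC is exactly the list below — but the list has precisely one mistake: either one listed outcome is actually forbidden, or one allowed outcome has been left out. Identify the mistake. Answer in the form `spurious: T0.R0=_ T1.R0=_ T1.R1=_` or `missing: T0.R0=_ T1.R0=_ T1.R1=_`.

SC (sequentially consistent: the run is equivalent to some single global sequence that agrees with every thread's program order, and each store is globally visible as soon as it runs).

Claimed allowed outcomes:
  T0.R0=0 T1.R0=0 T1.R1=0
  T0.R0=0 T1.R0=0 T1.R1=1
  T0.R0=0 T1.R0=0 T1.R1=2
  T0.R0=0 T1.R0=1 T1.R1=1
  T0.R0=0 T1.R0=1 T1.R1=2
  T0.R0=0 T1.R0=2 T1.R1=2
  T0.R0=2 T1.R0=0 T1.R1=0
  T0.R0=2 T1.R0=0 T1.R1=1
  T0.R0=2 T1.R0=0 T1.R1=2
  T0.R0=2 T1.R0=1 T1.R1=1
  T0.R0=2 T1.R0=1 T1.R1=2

spurious: T0.R0=0 T1.R0=0 T1.R1=0

outcome vector order: (T0.R0,T1.R0,T1.R1)
SC: 10 outcomes — {(0,0,1); (0,0,2); (0,1,1); (0,1,2); (0,2,2); (2,0,0); (2,0,1); (2,0,2); (2,1,1); (2,1,2)}
claimed∖SC = {(0,0,0)}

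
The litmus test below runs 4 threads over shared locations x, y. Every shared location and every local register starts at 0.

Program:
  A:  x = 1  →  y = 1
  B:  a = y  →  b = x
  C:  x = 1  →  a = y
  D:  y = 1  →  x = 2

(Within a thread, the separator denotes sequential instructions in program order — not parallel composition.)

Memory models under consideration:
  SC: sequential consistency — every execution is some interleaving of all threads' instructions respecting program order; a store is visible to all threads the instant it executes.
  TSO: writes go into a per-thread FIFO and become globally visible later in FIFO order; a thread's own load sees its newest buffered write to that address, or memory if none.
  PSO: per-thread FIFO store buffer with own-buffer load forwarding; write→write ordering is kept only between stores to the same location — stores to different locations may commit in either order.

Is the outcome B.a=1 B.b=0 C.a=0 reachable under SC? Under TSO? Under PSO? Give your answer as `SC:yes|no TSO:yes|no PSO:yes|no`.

SC:no TSO:yes PSO:yes

outcome vector order: (B.a,B.b,C.a)
under SC → <0 0 0>, <0 0 1>, <0 1 0>, <0 1 1>, <0 2 0>, <0 2 1>, <1 0 1>, <1 1 0>, <1 1 1>, <1 2 0>, <1 2 1>
under TSO → <0 0 0>, <0 0 1>, <0 1 0>, <0 1 1>, <0 2 0>, <0 2 1>, <1 0 0>, <1 0 1>, <1 1 0>, <1 1 1>, <1 2 0>, <1 2 1>
under PSO → <0 0 0>, <0 0 1>, <0 1 0>, <0 1 1>, <0 2 0>, <0 2 1>, <1 0 0>, <1 0 1>, <1 1 0>, <1 1 1>, <1 2 0>, <1 2 1>
target <1 0 0> ∈ {TSO,PSO}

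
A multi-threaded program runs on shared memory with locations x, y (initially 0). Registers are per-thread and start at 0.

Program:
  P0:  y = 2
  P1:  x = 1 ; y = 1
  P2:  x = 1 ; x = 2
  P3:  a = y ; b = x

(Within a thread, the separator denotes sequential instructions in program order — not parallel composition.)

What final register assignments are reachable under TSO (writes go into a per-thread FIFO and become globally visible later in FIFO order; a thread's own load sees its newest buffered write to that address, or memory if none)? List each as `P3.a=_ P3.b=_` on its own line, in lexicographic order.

outcome vector order: (P3.a,P3.b)
|TSO outcomes| = 8

P3.a=0 P3.b=0
P3.a=0 P3.b=1
P3.a=0 P3.b=2
P3.a=1 P3.b=1
P3.a=1 P3.b=2
P3.a=2 P3.b=0
P3.a=2 P3.b=1
P3.a=2 P3.b=2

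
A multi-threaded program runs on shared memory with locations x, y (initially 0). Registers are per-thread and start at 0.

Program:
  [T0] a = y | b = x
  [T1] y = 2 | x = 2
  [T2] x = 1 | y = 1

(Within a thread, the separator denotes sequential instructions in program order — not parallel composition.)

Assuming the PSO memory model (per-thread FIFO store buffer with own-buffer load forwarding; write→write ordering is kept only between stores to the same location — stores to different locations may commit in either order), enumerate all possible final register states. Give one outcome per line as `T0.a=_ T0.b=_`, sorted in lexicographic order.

T0.a=0 T0.b=0
T0.a=0 T0.b=1
T0.a=0 T0.b=2
T0.a=1 T0.b=0
T0.a=1 T0.b=1
T0.a=1 T0.b=2
T0.a=2 T0.b=0
T0.a=2 T0.b=1
T0.a=2 T0.b=2

outcome vector order: (T0.a,T0.b)
|PSO outcomes| = 9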